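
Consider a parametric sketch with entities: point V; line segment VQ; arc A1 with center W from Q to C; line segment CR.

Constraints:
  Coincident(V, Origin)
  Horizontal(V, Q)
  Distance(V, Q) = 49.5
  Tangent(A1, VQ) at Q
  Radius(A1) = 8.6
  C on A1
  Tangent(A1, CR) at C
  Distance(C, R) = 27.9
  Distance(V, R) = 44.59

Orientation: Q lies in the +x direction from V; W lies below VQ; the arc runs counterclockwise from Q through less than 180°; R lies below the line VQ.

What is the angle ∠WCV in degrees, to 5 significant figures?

166.62°

Checks: V = (0.00, 0.00) ✓; |WQ| = 8.600 ✓; |WC| = 8.600 ✓; ∠(WC, CR) = 90.00° ✓; |CR| = 27.90 ✓; |VR| = 44.59 ✓.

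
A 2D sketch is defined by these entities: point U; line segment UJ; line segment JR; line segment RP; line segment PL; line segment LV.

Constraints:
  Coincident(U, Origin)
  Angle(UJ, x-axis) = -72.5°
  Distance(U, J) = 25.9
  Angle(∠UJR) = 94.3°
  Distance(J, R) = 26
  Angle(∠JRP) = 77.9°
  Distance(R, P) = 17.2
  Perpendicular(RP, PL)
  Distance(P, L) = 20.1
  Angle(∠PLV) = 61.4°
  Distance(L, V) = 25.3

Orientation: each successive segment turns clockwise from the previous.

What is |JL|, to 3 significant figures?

12.9

U is at the origin; UJ runs at -72.5° with length 25.9, so J = (7.79, -24.7). ∠UJR = 94.3° gives JR at -158° from the x-axis; with |JR| = 26.0, R = (-16.4, -34.4). ∠JRP = 77.9° gives RP at 99.7° from the x-axis; with |RP| = 17.2, P = (-19.3, -17.4). RP is perpendicular to PL, so PL runs at 9.70°; with |PL| = 20.1, L = (0.562, -14.0). Then |JL| = |L − J| = 12.9.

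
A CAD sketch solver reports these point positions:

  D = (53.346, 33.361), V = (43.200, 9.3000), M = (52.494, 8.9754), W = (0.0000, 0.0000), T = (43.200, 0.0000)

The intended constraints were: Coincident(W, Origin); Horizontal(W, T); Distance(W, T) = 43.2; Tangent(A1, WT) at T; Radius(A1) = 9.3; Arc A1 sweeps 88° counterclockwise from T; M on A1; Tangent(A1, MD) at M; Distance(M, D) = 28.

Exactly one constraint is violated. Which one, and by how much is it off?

Distance(M, D) = 28 — off by 3.60.

W = (0.00, 0.00) ✓; W.y = 0.00, T.y = 0.00 ✓; |WT| = 43.20 ✓; ∠(VT, TW) = 90.00° ✓; |VT| = 9.300 ✓; bearing(V→M) − bearing(V→T) = 88.00° ✓; |VM| = 9.300 ✓; ∠(VM, MD) = 90.00° ✓; |MD| = 24.40 ✗.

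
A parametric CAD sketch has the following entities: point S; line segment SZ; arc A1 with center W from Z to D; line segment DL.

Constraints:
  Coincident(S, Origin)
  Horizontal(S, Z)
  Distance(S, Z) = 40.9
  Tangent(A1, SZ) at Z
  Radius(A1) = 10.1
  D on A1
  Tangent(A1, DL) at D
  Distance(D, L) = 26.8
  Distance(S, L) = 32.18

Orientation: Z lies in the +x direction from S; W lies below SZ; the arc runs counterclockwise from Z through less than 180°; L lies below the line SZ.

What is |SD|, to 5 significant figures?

32.790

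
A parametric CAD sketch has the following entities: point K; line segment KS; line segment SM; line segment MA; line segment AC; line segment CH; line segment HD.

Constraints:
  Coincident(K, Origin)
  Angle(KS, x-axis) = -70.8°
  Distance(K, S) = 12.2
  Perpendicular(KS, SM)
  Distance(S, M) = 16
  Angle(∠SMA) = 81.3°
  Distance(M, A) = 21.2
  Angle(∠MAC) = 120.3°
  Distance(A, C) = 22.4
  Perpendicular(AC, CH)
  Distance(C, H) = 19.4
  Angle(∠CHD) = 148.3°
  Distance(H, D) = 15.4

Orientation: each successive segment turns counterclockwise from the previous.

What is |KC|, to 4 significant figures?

18.80

K is at the origin; KS runs at -70.8° with length 12.2, so S = (4.012, -11.52). The perpendicularity gives SM at right angles to KS, so SM runs at 19.20°; with |SM| = 16.0, M = (19.12, -6.260). ∠SMA = 81.3° gives MA at 117.9° from the x-axis; with |MA| = 21.2, A = (9.202, 12.48). ∠MAC = 120.3° gives AC at 177.6° from the x-axis; with |AC| = 22.4, C = (-13.18, 13.41). Then |KC| = |C − K| = 18.80.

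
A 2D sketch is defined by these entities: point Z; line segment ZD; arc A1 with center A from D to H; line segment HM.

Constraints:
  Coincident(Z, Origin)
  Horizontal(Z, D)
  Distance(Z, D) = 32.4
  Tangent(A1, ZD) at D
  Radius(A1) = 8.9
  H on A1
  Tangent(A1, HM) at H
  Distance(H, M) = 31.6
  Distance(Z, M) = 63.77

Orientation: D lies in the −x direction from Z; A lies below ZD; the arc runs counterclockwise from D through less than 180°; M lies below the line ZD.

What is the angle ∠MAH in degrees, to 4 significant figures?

74.27°

Z is at the origin; Z and D share the same y with |ZD| = 32.4 and D on the −x side, so D = (-32.40, 0.000). A1 meets ZD tangentially, so AD is at right angles to ZD, so A = D + (0, -8.9) = (-32.40, -8.900). Since AH ⟂ HM (tangency), |AM| = √(8.9² + 31.6²) = 32.83 regardless of where H sits on A1. So M lies on both circle(Z, 63.77) and circle(A, 32.83); the below-ZD intersection is M = (-54.41, -33.26). H is the foot of the tangent from M: H = (-40.37, -4.946).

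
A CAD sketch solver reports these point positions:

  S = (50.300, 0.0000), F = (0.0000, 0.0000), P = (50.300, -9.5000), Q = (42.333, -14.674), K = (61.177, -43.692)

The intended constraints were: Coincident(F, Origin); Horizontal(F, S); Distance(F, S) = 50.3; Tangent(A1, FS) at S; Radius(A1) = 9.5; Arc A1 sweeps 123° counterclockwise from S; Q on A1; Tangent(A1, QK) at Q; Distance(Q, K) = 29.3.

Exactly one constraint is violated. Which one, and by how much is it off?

Distance(Q, K) = 29.3 — off by 5.30.

F = (0.00, 0.00) ✓; F.y = 0.00, S.y = 0.00 ✓; |FS| = 50.30 ✓; ∠(PS, SF) = 90.00° ✓; |PS| = 9.500 ✓; bearing(P→Q) − bearing(P→S) = 123.0° ✓; |PQ| = 9.500 ✓; ∠(PQ, QK) = 90.00° ✓; |QK| = 34.60 ✗.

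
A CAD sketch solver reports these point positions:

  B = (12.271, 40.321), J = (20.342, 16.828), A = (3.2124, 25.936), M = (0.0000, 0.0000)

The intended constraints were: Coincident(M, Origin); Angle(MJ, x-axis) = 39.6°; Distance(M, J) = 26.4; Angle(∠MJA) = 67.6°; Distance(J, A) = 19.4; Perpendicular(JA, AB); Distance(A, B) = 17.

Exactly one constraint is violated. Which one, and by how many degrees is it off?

Perpendicular(JA, AB) — off by 4.20°.

M = (0.00, 0.00) ✓; MJ at 39.60° ✓; |MJ| = 26.40 ✓; ∠MJA = 67.60° ✓; |JA| = 19.40 ✓; ∠(JA, AB) = 94.20° ✗; |AB| = 17.00 ✓.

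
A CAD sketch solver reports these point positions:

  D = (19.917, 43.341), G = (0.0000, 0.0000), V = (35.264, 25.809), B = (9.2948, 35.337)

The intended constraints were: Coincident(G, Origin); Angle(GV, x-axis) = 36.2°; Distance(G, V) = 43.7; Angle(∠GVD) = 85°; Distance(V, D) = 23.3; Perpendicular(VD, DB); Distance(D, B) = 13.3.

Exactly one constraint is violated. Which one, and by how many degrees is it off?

Perpendicular(VD, DB) — off by 4.20°.

G = (0.00, 0.00) ✓; GV at 36.20° ✓; |GV| = 43.70 ✓; ∠GVD = 85.00° ✓; |VD| = 23.30 ✓; ∠(VD, DB) = 85.80° ✗; |DB| = 13.30 ✓.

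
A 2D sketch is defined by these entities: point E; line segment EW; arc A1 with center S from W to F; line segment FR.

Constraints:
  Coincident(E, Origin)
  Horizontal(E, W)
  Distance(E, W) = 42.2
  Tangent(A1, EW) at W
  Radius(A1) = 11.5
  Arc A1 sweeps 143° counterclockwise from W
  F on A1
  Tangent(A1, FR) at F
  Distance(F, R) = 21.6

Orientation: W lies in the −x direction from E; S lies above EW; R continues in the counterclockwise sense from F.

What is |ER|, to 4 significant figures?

62.40

On A1, W sits at bearing -90° from S; a 143° counterclockwise sweep puts F at bearing 53°, so F = S + 11.5·(cos 53°, sin 53°) = (-35.28, 20.68). Tangency of A1 to FR means the radius SF is perpendicular to FR, so FR runs along (−sin 53°, cos 53°); with |FR| = 21.6, R = (-52.53, 33.68). Then |ER| = |R − E| = 62.40.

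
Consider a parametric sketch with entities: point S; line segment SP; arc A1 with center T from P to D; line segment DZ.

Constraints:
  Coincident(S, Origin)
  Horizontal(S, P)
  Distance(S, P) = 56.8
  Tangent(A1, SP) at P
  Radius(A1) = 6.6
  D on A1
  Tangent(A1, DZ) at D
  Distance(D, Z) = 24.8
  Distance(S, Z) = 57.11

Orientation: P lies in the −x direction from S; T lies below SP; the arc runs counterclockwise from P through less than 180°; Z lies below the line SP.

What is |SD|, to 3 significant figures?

63.1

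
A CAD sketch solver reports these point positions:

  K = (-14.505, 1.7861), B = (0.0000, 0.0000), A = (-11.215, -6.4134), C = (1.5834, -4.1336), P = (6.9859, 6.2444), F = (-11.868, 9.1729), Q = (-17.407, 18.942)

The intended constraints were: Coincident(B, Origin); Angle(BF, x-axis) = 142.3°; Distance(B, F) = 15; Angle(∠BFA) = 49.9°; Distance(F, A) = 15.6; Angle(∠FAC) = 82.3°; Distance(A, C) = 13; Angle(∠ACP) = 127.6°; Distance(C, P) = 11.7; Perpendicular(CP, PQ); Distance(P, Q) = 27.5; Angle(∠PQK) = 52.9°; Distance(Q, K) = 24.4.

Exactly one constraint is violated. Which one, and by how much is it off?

Distance(Q, K) = 24.4 — off by 7.00.

B = (0.00, 0.00) ✓; BF at 142.3° ✓; |BF| = 15.00 ✓; ∠BFA = 49.90° ✓; |FA| = 15.60 ✓; ∠FAC = 82.30° ✓; |AC| = 13.00 ✓; ∠ACP = 127.6° ✓; |CP| = 11.70 ✓; ∠(CP, PQ) = 90.00° ✓; |PQ| = 27.50 ✓; ∠PQK = 52.90° ✓; |QK| = 17.40 ✗.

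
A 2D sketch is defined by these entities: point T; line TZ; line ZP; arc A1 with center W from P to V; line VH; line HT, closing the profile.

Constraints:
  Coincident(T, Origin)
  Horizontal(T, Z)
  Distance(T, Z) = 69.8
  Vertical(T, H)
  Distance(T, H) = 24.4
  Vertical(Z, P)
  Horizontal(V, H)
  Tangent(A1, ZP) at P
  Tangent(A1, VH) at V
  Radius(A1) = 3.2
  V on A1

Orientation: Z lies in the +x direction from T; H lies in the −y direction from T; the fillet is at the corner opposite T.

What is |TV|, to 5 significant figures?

70.929

The virtual corner opposite T is at (69.800, -24.400). Since A1 is tangent to ZP there, WP ⟂ ZP and since A1 is tangent to VH there, WV ⟂ VH, with radius 3.2, so the center W sits 3.2 in from both sides at W = (66.600, -21.200). That places the tangent points at P = (69.800, -21.200) on ZP and V = (66.600, -24.400) on VH. Then |TV| = |V − T| = 70.929.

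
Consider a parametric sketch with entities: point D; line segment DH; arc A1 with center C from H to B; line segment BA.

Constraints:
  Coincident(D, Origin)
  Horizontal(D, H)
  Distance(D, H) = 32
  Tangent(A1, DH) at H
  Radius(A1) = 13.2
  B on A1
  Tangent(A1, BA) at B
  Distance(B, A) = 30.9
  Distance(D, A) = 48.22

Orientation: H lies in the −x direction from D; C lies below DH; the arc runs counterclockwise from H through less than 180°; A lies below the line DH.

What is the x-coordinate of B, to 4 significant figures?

-41.24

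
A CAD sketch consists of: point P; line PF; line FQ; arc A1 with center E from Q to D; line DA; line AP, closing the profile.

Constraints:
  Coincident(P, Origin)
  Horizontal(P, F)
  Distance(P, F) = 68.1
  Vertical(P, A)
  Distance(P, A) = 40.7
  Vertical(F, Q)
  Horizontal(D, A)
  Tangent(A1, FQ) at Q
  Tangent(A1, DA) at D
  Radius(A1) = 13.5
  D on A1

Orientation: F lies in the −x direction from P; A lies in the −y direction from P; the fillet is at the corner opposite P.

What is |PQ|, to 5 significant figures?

73.331

P is at the origin; P and F share the same y with |PF| = 68.1 and F on the −x side, so F = (-68.100, 0.0000). PA is vertical with |PA| = 40.7 and A on the −y side, so A = (0.0000, -40.700). The virtual corner opposite P is at (-68.100, -40.700). Since A1 is tangent to FQ there, EQ ⟂ FQ and the tangent condition forces ED to be normal to DA, with radius 13.5, so the center E sits 13.5 in from both sides at E = (-54.600, -27.200). That places the tangent points at Q = (-68.100, -27.200) on FQ and D = (-54.600, -40.700) on DA. Then |PQ| = |Q − P| = 73.331.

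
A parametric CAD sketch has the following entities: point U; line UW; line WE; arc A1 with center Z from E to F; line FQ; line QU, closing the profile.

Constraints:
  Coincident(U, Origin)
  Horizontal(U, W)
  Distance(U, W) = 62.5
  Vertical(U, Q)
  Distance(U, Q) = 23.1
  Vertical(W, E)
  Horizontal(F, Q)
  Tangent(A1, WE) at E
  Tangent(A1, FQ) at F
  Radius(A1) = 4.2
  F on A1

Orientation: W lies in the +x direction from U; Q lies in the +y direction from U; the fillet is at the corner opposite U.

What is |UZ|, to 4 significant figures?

61.29

U is at the origin; U and W share the same y with |UW| = 62.5 and W on the +x side, so W = (62.50, 0.000). U and Q share the same x with |UQ| = 23.1 and Q on the +y side, so Q = (0.000, 23.10). The virtual corner opposite U is at (62.50, 23.10). A1 meets WE tangentially, so ZE is at right angles to WE and tangency of A1 to FQ means the radius ZF is perpendicular to FQ, with radius 4.2, so the center Z sits 4.2 in from both sides at Z = (58.30, 18.90). Then |UZ| = |Z − U| = 61.29.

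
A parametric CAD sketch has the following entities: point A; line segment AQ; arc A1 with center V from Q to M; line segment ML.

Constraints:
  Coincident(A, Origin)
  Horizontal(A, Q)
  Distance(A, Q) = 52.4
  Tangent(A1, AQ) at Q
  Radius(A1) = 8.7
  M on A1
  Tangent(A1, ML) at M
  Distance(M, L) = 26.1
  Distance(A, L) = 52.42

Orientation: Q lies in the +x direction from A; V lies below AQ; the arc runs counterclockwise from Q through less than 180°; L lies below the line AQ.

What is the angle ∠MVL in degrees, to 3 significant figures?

71.6°

Checks: |VM| = 8.700 ✓; ∠(VM, ML) = 90.00° ✓; |ML| = 26.10 ✓; |AL| = 52.42 ✓.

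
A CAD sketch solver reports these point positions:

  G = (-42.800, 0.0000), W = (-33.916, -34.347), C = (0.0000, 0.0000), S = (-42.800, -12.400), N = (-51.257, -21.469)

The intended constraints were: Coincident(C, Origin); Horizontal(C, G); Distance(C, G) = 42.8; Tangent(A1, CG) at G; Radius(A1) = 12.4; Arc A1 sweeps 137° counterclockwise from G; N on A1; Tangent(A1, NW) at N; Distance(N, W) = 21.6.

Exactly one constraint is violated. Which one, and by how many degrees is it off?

Tangent(A1, NW) at N — off by 6.40°.

C = (0.00, 0.00) ✓; C.y = 0.00, G.y = 0.00 ✓; |CG| = 42.80 ✓; ∠(SG, GC) = 90.00° ✓; |SG| = 12.40 ✓; bearing(S→N) − bearing(S→G) = 137.0° ✓; |SN| = 12.40 ✓; ∠(SN, NW) = 83.60° ✗; |NW| = 21.60 ✓.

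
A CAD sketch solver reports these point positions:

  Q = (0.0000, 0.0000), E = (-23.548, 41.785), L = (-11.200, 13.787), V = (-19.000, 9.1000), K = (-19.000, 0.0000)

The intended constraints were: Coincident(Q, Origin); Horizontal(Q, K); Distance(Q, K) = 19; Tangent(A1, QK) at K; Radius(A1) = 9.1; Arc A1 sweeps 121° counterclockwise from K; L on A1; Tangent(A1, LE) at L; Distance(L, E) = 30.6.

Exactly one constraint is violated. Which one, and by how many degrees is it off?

Tangent(A1, LE) at L — off by 7.20°.

Q = (0.00, 0.00) ✓; Q.y = 0.00, K.y = 0.00 ✓; |QK| = 19.00 ✓; ∠(VK, KQ) = 90.00° ✓; |VK| = 9.100 ✓; bearing(V→L) − bearing(V→K) = 121.0° ✓; |VL| = 9.100 ✓; ∠(VL, LE) = 97.20° ✗; |LE| = 30.60 ✓.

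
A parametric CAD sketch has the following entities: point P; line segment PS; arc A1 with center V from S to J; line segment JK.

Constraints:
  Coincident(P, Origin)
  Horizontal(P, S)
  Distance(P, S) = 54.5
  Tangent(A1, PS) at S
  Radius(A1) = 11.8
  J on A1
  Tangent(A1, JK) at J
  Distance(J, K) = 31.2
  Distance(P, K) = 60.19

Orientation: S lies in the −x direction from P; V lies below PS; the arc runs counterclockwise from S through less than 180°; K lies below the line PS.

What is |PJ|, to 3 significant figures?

66.2

Checks: |VJ| = 11.80 ✓; ∠(VJ, JK) = 90.00° ✓; |JK| = 31.20 ✓; |PK| = 60.19 ✓.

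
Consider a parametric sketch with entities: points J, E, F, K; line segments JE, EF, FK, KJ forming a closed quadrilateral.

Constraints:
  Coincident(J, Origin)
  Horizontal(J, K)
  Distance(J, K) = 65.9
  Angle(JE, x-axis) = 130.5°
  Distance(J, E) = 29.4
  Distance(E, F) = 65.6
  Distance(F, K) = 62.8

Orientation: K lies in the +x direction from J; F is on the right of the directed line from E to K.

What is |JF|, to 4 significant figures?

37.12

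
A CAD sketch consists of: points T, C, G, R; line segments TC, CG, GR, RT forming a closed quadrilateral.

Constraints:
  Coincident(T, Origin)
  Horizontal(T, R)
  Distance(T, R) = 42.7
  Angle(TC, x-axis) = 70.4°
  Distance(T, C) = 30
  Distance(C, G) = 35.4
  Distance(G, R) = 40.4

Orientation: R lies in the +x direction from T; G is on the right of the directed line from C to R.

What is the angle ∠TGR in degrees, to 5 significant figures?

104.64°

T is at the origin; TR is horizontal with |TR| = 42.7 and R in +x, so R = (42.7, 0). TC runs at 70.4° with |TC| = 30.0, so C = (10.064, 28.262). G is determined by |CG| = 35.4 and |GR| = 40.4 together: it lies at the intersection of circle(C, 35.4) and circle(R, 40.4). With |CR| = 43.172, the foot of the radical line on CR is 17.197 from C and the perpendicular offset is √(35.4² − 17.197²) = 30.942. Taking the right-of-CR solution: G = (2.8080, -6.3868).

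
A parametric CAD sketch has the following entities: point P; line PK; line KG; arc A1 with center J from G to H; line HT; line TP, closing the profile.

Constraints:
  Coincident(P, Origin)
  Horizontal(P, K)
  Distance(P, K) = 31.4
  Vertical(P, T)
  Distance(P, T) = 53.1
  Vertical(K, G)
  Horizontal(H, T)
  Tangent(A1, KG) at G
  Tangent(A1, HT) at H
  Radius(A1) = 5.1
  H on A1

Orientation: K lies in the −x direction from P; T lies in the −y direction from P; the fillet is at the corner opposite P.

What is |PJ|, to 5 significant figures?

54.733

P is at the origin; PK is horizontal with |PK| = 31.4 and K on the −x side, so K = (-31.400, 0.0000). P and T share the same x with |PT| = 53.1 and T on the −y side, so T = (0.0000, -53.100). The virtual corner opposite P is at (-31.400, -53.100). A1 meets KG tangentially, so JG is at right angles to KG and since A1 is tangent to HT there, JH ⟂ HT, with radius 5.1, so the center J sits 5.1 in from both sides at J = (-26.300, -48.000). Then |PJ| = |J − P| = 54.733.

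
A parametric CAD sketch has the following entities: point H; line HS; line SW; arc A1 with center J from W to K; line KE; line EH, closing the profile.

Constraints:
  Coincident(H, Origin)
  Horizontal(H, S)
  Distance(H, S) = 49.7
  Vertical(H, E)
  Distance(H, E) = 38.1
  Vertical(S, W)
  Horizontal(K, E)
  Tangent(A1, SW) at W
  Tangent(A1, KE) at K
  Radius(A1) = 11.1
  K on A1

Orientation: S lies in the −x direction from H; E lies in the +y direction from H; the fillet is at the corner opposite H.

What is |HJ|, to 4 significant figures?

47.11

HE is vertical with |HE| = 38.1 and E on the +y side, so E = (0.000, 38.10). The virtual corner opposite H is at (-49.70, 38.10). Tangency of A1 to SW means the radius JW is perpendicular to SW and A1 meets KE tangentially, so JK is at right angles to KE, with radius 11.1, so the center J sits 11.1 in from both sides at J = (-38.60, 27.00). Then |HJ| = |J − H| = 47.11.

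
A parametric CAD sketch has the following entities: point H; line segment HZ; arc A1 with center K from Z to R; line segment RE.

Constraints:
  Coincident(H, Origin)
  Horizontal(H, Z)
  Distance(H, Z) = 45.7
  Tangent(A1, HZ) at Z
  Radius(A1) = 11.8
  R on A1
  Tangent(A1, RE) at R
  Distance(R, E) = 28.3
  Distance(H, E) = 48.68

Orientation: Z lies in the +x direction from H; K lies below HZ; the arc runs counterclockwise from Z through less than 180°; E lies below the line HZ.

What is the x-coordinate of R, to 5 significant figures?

34.011

H is at the origin; HZ is horizontal with |HZ| = 45.7 and Z on the +x side, so Z = (45.700, 0.0000). A1 meets HZ tangentially, so KZ is at right angles to HZ, so K = Z + (0, -11.8) = (45.700, -11.800). Since KR ⟂ RE (tangency), |KE| = √(11.8² + 28.3²) = 30.662 regardless of where R sits on A1. So E lies on both circle(H, 48.68) and circle(K, 30.662); the below-HZ intersection is E = (30.145, -38.223). R is the foot of the tangent from E: R = (34.011, -10.188).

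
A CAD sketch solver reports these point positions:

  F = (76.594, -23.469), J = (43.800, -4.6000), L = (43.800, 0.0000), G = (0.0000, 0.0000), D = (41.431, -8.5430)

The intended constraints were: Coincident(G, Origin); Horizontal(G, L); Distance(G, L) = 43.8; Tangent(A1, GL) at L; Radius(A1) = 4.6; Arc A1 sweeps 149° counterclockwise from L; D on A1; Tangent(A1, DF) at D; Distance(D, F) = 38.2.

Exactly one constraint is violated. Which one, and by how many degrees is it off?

Tangent(A1, DF) at D — off by 8.00°.

G = (0.00, 0.00) ✓; G.y = 0.00, L.y = 0.00 ✓; |GL| = 43.80 ✓; ∠(JL, LG) = 90.00° ✓; |JL| = 4.600 ✓; bearing(J→D) − bearing(J→L) = 149.0° ✓; |JD| = 4.600 ✓; ∠(JD, DF) = 82.00° ✗; |DF| = 38.20 ✓.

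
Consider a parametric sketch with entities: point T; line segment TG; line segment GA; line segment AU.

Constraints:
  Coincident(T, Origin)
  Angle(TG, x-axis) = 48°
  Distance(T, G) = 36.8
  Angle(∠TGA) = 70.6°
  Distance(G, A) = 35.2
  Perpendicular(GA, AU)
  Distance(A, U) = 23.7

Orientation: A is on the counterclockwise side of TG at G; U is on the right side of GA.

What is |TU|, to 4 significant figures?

62.77

T is at the origin; TG runs at 48.0° with length 36.8, so G = 36.8·(cos 48.0°, sin 48.0°) = (24.62, 27.35). ∠TGA = 70.6°, so GA runs at 48.0° + (180° − 70.6°) = 157.4° from the x-axis; with |GA| = 35.2, A = G + 35.2·(cos 157.4°, sin 157.4°) = (-7.873, 40.87). GA ⟂ AU; with |AU| = 23.7 on the right of GA, U = A + 23.7·(0.3843, 0.9232) = (1.235, 62.76). Then |TU| = |U − T| = 62.77.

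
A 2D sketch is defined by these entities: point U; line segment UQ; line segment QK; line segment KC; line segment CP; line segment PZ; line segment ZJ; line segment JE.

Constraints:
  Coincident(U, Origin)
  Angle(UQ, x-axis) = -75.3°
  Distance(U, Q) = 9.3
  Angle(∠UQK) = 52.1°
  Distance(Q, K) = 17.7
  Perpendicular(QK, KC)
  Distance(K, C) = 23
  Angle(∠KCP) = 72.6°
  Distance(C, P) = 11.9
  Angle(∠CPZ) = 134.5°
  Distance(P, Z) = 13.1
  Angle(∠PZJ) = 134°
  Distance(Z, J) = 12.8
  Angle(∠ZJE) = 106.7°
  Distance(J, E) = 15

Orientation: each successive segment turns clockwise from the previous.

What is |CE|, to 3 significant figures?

26.8

U is at the origin; UQ runs at -75.3° with length 9.3, so Q = (2.36, -9.00). ∠UQK = 52.1° gives QK at 157° from the x-axis; with |QK| = 17.7, K = (-13.9, -2.02). QK is perpendicular to KC, so KC runs at 66.8°; with |KC| = 23.0, C = (-4.85, 19.1). ∠KCP = 72.6° gives CP at -40.6° from the x-axis; with |CP| = 11.9, P = (4.19, 11.4). ∠CPZ = 134.5° gives PZ at -86.1° from the x-axis; with |PZ| = 13.1, Z = (5.08, -1.70). ∠PZJ = 134.0° gives ZJ at -132° from the x-axis; with |ZJ| = 12.8, J = (-3.50, -11.2). ∠ZJE = 106.7° gives JE at 155° from the x-axis; with |JE| = 15.0, E = (-17.1, -4.76). Then |CE| = |E − C| = 26.8.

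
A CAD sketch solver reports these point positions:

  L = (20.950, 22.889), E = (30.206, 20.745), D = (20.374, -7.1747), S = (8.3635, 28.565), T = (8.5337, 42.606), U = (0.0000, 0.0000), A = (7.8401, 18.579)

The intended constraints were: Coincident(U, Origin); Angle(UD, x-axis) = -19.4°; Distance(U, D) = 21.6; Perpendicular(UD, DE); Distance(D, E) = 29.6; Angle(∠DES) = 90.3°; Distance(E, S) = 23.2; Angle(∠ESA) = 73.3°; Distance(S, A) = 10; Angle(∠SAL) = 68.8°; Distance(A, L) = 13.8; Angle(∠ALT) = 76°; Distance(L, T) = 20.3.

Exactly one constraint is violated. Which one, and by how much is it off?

Distance(L, T) = 20.3 — off by 3.00.

U = (0.00, 0.00) ✓; UD at -19.40° ✓; |UD| = 21.60 ✓; ∠(UD, DE) = 90.00° ✓; |DE| = 29.60 ✓; ∠DES = 90.30° ✓; |ES| = 23.20 ✓; ∠ESA = 73.30° ✓; |SA| = 10.00 ✓; ∠SAL = 68.80° ✓; |AL| = 13.80 ✓; ∠ALT = 76.00° ✓; |LT| = 23.30 ✗.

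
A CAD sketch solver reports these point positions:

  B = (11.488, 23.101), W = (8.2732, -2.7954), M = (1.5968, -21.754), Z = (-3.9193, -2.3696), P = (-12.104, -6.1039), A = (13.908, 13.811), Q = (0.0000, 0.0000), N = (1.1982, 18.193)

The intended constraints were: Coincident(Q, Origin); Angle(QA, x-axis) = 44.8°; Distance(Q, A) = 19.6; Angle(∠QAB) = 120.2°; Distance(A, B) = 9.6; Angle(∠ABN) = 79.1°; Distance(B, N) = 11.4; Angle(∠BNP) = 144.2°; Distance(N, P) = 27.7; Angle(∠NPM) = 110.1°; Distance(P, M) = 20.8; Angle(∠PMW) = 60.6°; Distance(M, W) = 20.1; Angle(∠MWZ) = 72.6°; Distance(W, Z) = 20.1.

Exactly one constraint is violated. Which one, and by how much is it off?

Distance(W, Z) = 20.1 — off by 7.90.

Q = (0.00, 0.00) ✓; QA at 44.80° ✓; |QA| = 19.60 ✓; ∠QAB = 120.2° ✓; |AB| = 9.600 ✓; ∠ABN = 79.10° ✓; |BN| = 11.40 ✓; ∠BNP = 144.2° ✓; |NP| = 27.70 ✓; ∠NPM = 110.1° ✓; |PM| = 20.80 ✓; ∠PMW = 60.60° ✓; |MW| = 20.10 ✓; ∠MWZ = 72.60° ✓; |WZ| = 12.20 ✗.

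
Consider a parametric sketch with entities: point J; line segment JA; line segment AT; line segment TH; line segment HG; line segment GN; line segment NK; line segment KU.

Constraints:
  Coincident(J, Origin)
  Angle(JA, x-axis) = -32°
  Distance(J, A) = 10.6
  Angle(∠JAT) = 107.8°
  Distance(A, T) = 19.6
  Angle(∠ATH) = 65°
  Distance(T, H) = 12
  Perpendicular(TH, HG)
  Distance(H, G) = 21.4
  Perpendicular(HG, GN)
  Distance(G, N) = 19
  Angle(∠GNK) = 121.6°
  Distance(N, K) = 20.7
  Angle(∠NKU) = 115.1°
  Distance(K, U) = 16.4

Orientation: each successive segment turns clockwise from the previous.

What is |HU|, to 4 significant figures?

23.09

J is at the origin; JA runs at -32.0° with length 10.6, so A = (8.989, -5.617). ∠JAT = 107.8° gives AT at -104.2° from the x-axis; with |AT| = 19.6, T = (4.181, -24.62). ∠ATH = 65.0° gives TH at 140.8° from the x-axis; with |TH| = 12.0, H = (-5.118, -17.03). The perpendicularity gives HG at right angles to TH, so HG runs at 50.80°; with |HG| = 21.4, G = (8.407, -0.4501). HG ⟂ GN, so GN runs at -39.20°; with |GN| = 19.0, N = (23.13, -12.46). ∠GNK = 121.6° gives NK at -97.60° from the x-axis; with |NK| = 20.7, K = (20.39, -32.98). ∠NKU = 115.1° gives KU at -162.5° from the x-axis; with |KU| = 16.4, U = (4.753, -37.91). Then |HU| = |U − H| = 23.09.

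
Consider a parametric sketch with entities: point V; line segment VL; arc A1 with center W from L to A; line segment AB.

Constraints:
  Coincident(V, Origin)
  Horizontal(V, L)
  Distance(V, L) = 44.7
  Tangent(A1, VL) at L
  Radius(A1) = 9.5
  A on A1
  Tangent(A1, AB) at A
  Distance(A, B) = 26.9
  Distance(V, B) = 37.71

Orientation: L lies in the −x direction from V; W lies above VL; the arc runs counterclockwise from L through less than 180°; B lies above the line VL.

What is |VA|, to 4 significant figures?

36.61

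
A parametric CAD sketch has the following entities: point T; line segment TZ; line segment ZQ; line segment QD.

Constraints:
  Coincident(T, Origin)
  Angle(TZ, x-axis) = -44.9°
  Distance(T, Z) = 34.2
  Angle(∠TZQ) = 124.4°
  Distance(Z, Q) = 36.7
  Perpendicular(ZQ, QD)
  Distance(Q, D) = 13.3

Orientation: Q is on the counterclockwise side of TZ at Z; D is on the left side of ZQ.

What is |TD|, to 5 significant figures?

57.974

T is at the origin; TZ runs at -44.9° with length 34.2, so Z = 34.2·(cos -44.9°, sin -44.9°) = (24.225, -24.141). ∠TZQ = 124.4°, so ZQ runs at -44.9° + (180° − 124.4°) = 10.700° from the x-axis; with |ZQ| = 36.7, Q = Z + 36.7·(cos 10.700°, sin 10.700°) = (60.287, -17.327). ZQ is perpendicular to QD; with |QD| = 13.3 on the left of ZQ, D = Q + 13.3·(-0.18567, 0.98261) = (57.818, -4.2581). Then |TD| = |D − T| = 57.974.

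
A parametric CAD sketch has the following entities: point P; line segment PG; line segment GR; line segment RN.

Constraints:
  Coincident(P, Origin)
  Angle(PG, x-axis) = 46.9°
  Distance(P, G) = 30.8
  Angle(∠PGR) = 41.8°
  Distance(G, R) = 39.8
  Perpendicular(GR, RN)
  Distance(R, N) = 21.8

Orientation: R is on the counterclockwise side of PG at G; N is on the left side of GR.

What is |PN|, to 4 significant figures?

16.89

P is at the origin; PG runs at 46.9° with length 30.8, so G = 30.8·(cos 46.9°, sin 46.9°) = (21.04, 22.49). ∠PGR = 41.8°, so GR runs at 46.9° + (180° − 41.8°) = 185.1° from the x-axis; with |GR| = 39.8, R = G + 39.8·(cos 185.1°, sin 185.1°) = (-18.60, 18.95). GR is perpendicular to RN; with |RN| = 21.8 on the left of GR, N = R + 21.8·(0.08889, -0.9960) = (-16.66, -2.763). Then |PN| = |N − P| = 16.89.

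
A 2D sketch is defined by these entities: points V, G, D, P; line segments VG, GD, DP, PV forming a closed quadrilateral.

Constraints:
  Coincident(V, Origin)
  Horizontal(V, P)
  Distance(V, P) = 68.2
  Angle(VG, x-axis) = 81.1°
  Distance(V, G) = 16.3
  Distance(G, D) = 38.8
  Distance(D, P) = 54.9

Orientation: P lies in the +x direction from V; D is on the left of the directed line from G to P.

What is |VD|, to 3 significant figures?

52.3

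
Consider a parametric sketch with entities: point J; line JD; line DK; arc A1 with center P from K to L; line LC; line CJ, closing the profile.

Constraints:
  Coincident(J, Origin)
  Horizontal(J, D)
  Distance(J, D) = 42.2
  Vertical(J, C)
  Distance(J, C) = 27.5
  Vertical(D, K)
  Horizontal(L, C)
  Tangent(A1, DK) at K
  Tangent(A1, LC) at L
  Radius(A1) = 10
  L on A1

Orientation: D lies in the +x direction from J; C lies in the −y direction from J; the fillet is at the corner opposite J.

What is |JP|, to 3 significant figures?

36.6

J is at the origin; JD is horizontal with |JD| = 42.2 and D on the +x side, so D = (42.2, 0.00). JC is vertical with |JC| = 27.5 and C on the −y side, so C = (0.00, -27.5). The virtual corner opposite J is at (42.2, -27.5). Since A1 is tangent to DK there, PK ⟂ DK and the tangent condition forces PL to be normal to LC, with radius 10.0, so the center P sits 10.0 in from both sides at P = (32.2, -17.5). Then |JP| = |P − J| = 36.6.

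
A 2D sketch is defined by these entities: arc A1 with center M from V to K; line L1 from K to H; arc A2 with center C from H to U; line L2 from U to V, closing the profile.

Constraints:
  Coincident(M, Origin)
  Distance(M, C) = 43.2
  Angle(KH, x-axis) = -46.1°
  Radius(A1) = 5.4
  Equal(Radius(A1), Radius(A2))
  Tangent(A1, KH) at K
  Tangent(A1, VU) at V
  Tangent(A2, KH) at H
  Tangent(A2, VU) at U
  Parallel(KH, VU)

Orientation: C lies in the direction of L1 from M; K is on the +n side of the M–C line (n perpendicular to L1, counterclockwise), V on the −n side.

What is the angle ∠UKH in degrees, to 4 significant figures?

14.04°

The slot axis is L1's direction at -46.1°, so u = (cos -46.1°, sin -46.1°) = (0.6934, -0.7206) and n = (−sin -46.1°, cos -46.1°) = (0.7206, 0.6934). M is at the origin and C lies 43.2 along u from M, so C = 43.2·u = (29.95, -31.13). Tangency of A1 to both parallel lines with radius 5.4 puts K and V at M ± 5.4·n: K = (3.891, 3.744), V = (-3.891, -3.744). Equal radii place H and U the same way about C: H = C + 5.4·n = (33.85, -27.38), U = C − 5.4·n = (26.06, -34.87). Then cos ∠UKH = KU·KH / (|KU||KH|), giving 14.04°.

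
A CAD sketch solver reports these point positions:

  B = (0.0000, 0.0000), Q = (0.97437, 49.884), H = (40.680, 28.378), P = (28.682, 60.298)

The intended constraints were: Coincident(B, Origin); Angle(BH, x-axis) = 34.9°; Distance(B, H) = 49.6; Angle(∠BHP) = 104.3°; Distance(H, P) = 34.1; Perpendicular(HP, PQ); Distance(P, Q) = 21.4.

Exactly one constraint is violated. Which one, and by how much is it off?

Distance(P, Q) = 21.4 — off by 8.20.

B = (0.00, 0.00) ✓; BH at 34.90° ✓; |BH| = 49.60 ✓; ∠BHP = 104.3° ✓; |HP| = 34.10 ✓; ∠(HP, PQ) = 90.00° ✓; |PQ| = 29.60 ✗.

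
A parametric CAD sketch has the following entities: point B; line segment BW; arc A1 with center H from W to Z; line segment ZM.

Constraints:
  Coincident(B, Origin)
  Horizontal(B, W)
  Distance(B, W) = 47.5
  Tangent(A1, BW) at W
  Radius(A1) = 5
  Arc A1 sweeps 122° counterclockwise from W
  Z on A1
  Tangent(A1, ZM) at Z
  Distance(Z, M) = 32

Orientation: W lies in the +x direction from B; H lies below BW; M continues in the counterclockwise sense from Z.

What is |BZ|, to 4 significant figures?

43.93

A1 meets BW tangentially, so HW is at right angles to BW, so H = W + (0, -5) = (47.50, -5.000). On A1, W sits at bearing 90° from H; a 122° counterclockwise sweep puts Z at bearing 212°, so Z = H + 5.0·(cos 212°, sin 212°) = (43.26, -7.650). Then |BZ| = |Z − B| = 43.93.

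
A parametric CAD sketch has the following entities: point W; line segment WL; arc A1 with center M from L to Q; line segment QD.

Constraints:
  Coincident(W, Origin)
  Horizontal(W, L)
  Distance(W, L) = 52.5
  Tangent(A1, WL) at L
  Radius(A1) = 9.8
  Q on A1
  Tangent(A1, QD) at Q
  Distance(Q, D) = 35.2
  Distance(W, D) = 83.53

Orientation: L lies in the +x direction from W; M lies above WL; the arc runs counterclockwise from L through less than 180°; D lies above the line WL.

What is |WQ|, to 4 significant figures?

62.08

Checks: |WL| = 52.50 ✓; |MQ| = 9.800 ✓; ∠(MQ, QD) = 90.00° ✓; |QD| = 35.20 ✓; |WD| = 83.53 ✓.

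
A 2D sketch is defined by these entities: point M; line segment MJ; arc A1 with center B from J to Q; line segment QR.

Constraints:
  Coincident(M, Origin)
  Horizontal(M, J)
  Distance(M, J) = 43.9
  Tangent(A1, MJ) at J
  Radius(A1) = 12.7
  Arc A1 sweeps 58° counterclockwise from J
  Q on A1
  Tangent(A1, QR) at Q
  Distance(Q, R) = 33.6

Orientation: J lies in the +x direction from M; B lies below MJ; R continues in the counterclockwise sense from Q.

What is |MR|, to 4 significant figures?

37.72

M is at the origin; M and J share the same y with |MJ| = 43.9 and J on the +x side, so J = (43.90, 0.000). Tangency of A1 to MJ means the radius BJ is perpendicular to MJ, so B = J + (0, -12.7) = (43.90, -12.70). On A1, J sits at bearing 90° from B; a 58° counterclockwise sweep puts Q at bearing 148°, so Q = B + 12.7·(cos 148°, sin 148°) = (33.13, -5.970). The tangent condition forces BQ to be normal to QR, so QR runs along (−sin 148°, cos 148°); with |QR| = 33.6, R = (15.32, -34.46). Then |MR| = |R − M| = 37.72.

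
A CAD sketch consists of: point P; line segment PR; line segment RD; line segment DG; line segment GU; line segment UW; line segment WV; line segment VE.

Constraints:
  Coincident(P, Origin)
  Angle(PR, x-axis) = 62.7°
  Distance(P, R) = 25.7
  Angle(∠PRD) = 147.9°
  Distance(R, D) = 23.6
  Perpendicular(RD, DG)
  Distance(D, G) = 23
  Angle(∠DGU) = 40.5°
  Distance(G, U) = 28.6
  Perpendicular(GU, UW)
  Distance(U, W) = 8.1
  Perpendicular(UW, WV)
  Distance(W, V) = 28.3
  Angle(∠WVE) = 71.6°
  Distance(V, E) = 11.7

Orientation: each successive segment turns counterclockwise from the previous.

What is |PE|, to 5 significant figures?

41.328

P is at the origin; PR runs at 62.7° with length 25.7, so R = (11.787, 22.837). ∠PRD = 147.9° gives RD at 94.800° from the x-axis; with |RD| = 23.6, D = (9.8125, 46.355). The perpendicularity gives DG at right angles to RD, so DG runs at -175.20°; with |DG| = 23.0, G = (-13.107, 44.430). ∠DGU = 40.5° gives GU at -35.700° from the x-axis; with |GU| = 28.6, U = (10.119, 27.741). GU is perpendicular to UW, so UW runs at 54.300°; with |UW| = 8.1, W = (14.845, 34.319). The perpendicularity gives WV at right angles to UW, so WV runs at 144.30°; with |WV| = 28.3, V = (-8.1365, 50.833). ∠WVE = 71.6° gives VE at -107.30° from the x-axis; with |VE| = 11.7, E = (-11.616, 39.662). Then |PE| = |E − P| = 41.328.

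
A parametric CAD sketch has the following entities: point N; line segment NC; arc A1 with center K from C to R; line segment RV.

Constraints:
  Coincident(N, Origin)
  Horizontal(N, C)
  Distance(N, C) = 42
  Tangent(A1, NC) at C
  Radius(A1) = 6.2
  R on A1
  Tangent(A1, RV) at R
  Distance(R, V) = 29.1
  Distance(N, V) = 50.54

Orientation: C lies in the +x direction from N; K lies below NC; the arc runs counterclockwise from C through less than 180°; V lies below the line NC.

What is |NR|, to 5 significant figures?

36.344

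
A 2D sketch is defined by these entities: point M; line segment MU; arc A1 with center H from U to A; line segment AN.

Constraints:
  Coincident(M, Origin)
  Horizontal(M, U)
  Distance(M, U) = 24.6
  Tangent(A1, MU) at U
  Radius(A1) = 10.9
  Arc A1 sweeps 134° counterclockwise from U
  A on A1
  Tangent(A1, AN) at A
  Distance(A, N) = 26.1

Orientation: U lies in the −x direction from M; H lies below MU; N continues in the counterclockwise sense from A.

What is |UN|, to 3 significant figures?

38.6

On A1, U sits at bearing 90° from H; a 134° counterclockwise sweep puts A at bearing 224°, so A = H + 10.9·(cos 224°, sin 224°) = (-32.4, -18.5). A1 meets AN tangentially, so HA is at right angles to AN, so AN runs along (−sin 224°, cos 224°); with |AN| = 26.1, N = (-14.3, -37.2). Then |UN| = |N − U| = 38.6.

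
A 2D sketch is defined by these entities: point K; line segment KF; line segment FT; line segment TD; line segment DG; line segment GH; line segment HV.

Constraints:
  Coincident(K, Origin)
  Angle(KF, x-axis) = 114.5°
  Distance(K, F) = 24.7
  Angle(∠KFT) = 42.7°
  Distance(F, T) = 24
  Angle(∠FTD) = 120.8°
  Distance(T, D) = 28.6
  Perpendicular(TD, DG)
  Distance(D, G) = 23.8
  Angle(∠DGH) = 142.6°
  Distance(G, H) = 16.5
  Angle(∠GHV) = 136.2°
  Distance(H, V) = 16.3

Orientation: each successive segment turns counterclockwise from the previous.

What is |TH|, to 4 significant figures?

41.32

TD ⟂ DG, so DG runs at 41.00°; with |DG| = 23.8, G = (18.99, -6.294). ∠DGH = 142.6° gives GH at 78.40° from the x-axis; with |GH| = 16.5, H = (22.30, 9.869). Then |TH| = |H − T| = 41.32.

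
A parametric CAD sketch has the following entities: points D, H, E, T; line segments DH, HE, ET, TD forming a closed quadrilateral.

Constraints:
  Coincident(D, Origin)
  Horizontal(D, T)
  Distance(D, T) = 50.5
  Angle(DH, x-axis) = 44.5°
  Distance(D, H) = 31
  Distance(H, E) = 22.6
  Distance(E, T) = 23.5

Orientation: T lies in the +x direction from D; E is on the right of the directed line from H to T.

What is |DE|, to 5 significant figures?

27.004

Checks: |HE| = 22.60 ✓; |ET| = 23.50 ✓.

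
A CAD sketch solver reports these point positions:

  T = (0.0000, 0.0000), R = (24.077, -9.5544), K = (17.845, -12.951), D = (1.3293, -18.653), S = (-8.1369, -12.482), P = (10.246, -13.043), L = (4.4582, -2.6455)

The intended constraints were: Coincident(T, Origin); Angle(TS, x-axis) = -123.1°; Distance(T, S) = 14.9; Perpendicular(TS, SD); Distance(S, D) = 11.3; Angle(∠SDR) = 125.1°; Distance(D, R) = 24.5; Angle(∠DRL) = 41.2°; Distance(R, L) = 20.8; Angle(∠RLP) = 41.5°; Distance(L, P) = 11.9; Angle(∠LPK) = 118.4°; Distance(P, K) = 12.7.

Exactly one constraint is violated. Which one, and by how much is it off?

Distance(P, K) = 12.7 — off by 5.10.

T = (0.00, 0.00) ✓; TS at -123.1° ✓; |TS| = 14.90 ✓; ∠(TS, SD) = 90.00° ✓; |SD| = 11.30 ✓; ∠SDR = 125.1° ✓; |DR| = 24.50 ✓; ∠DRL = 41.20° ✓; |RL| = 20.80 ✓; ∠RLP = 41.50° ✓; |LP| = 11.90 ✓; ∠LPK = 118.4° ✓; |PK| = 7.600 ✗.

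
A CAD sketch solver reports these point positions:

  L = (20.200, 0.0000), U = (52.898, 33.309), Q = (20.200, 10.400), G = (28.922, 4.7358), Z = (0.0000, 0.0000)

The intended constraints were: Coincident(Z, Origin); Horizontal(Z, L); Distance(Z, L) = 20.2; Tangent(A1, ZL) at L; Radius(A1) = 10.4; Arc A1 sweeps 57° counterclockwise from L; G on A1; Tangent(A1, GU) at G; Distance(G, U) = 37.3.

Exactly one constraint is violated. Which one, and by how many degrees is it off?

Tangent(A1, GU) at G — off by 7.00°.

Z = (0.00, 0.00) ✓; Z.y = 0.00, L.y = 0.00 ✓; |ZL| = 20.20 ✓; ∠(QL, LZ) = 90.00° ✓; |QL| = 10.40 ✓; bearing(Q→G) − bearing(Q→L) = 57.00° ✓; |QG| = 10.40 ✓; ∠(QG, GU) = 97.00° ✗; |GU| = 37.30 ✓.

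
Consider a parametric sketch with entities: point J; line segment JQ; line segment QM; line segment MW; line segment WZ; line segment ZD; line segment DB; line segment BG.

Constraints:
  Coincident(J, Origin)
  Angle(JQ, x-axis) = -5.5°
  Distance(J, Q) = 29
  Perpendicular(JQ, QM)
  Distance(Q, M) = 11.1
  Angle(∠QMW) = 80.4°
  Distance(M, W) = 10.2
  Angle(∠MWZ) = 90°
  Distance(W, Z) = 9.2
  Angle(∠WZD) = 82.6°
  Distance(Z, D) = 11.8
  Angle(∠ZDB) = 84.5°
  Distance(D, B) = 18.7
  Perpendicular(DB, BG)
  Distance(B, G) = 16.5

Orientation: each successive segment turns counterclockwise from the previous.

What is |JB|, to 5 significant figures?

32.384

∠WZD = 82.6° gives ZD at 11.500° from the x-axis; with |ZD| = 11.8, D = (31.977, 0.71618). ∠ZDB = 84.5° gives DB at 107.00° from the x-axis; with |DB| = 18.7, B = (26.510, 18.599). Then |JB| = |B − J| = 32.384.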